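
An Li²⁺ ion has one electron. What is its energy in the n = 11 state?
-1.0120 eV

For hydrogen-like ions, the energy levels scale with Z²:
E_n = -13.6057 Z² / n² eV

For Li²⁺ (Z = 3) at n = 11:
E_11 = -13.6057 × 3² / 11²
E_11 = -13.6057 × 9 / 121
E_11 = -122.4513 / 121
E_11 = -1.0120 eV

The energy is 9 times more negative than hydrogen at the same n due to the stronger nuclear charge.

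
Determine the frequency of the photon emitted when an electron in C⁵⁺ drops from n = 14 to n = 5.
4.13e+15 Hz

First, find the transition energy:
E_14 = -13.6057 × 6² / 14² = -2.4990061 eV
E_5 = -13.6057 × 6² / 5² = -19.5922080 eV
|ΔE| = |E_5 - E_14| = 17.0932019 eV

Convert to Joules: E = 17.0932019 eV × (1.602177 × 10⁻¹⁹ J/eV) = 2.7386e-18 J

Using E = hf:
f = E/h = 2.7386e-18 J / (6.62607 × 10⁻³⁴ J·s)
f = 4.13e+15 Hz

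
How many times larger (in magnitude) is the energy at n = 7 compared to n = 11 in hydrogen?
2.469

Using E_n = -13.6057 Z² / n² eV with Z = 1:

E_7 = -13.6057 / 7² = -13.6057 / 49 = -0.277667347 eV
E_11 = -13.6057 / 11² = -13.6057 / 121 = -0.112443802 eV

The ratio is:
E_7/E_11 = (-0.277667347) / (-0.112443802)
E_7/E_11 = (-13.6057/49) / (-13.6057/121)
E_7/E_11 = 121/49
E_7/E_11 = 2.469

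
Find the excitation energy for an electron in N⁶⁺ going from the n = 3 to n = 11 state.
68.5657 eV

The energy levels of a hydrogen-like atom are E_n = -13.6057 Z² eV / n².

Energy at n = 3: E_3 = -13.6057 × 7² / 3² = -74.0754778 eV
Energy at n = 11: E_11 = -13.6057 × 7² / 11² = -5.5097463 eV

The excitation energy is the difference:
ΔE = E_11 - E_3
ΔE = -5.5097463 - (-74.0754778)
ΔE = 68.5657 eV

Since this is positive, energy must be absorbed (photon absorption).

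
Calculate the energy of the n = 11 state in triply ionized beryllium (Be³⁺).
-1.80 eV

For hydrogen-like ions, the energy levels scale with Z²:
E_n = -13.6057 Z² / n² eV

For Be³⁺ (Z = 4) at n = 11:
E_11 = -13.6057 × 4² / 11²
E_11 = -13.6057 × 16 / 121
E_11 = -217.6912 / 121
E_11 = -1.80 eV

The energy is 16 times more negative than hydrogen at the same n due to the stronger nuclear charge.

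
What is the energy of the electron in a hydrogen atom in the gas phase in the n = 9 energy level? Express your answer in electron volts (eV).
-0.16797 eV

The energy levels of a hydrogen-like atom are given by:
E_n = -13.6057 eV / n²

For n = 9:
E_9 = -13.6057 eV / 9²
E_9 = -13.6057 eV / 81
E_9 = -0.16797 eV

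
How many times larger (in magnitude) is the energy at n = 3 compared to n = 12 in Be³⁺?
16.00

Using E_n = -13.6057 Z² / n² eV with Z = 4:

E_3 = -13.6057 × 4² / 3² = -217.6912 / 9 = -24.18791111 eV
E_12 = -13.6057 × 4² / 12² = -217.6912 / 144 = -1.51174444 eV

The ratio is:
E_3/E_12 = (-24.18791111) / (-1.51174444)
E_3/E_12 = (-217.6912/9) / (-217.6912/144)
E_3/E_12 = 144/9
E_3/E_12 = 16.00
(Note: the Z² factors cancel in the ratio.)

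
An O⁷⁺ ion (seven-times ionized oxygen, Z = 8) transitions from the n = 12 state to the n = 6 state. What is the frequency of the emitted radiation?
4.386e+15 Hz

First, find the transition energy:
E_12 = -13.6057 × 8² / 12² = -6.0469778 eV
E_6 = -13.6057 × 8² / 6² = -24.1879111 eV
|ΔE| = |E_6 - E_12| = 18.1409333 eV

Convert to Joules: E = 18.1409333 eV × (1.602177 × 10⁻¹⁹ J/eV) = 2.90650e-18 J

Using E = hf:
f = E/h = 2.90650e-18 J / (6.62607 × 10⁻³⁴ J·s)
f = 4.386e+15 Hz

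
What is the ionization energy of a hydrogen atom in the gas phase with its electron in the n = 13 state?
0.08051 eV

The ionization energy is the energy needed to remove the electron completely (n → ∞).

For hydrogen, E_n = -13.6057 eV / n².

At n = 13: E_13 = -13.6057 / 13² = -0.08050710 eV
At n = ∞: E_∞ = 0 eV

Ionization energy = E_∞ - E_13 = 0 - (-0.08050710) = 0.08050710 eV
Ionization energy ≈ 0.08051 eV

This is also called the binding energy of the electron in state n = 13.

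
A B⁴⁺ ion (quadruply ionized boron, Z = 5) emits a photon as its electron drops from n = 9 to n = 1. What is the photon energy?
335.9432 eV

The energy levels are E_n = -13.6057 Z² eV / n².

Energy at n = 9: E_9 = -13.6057 × 5² / 9² = -4.1992901 eV
Energy at n = 1: E_1 = -13.6057 × 5² / 1² = -340.1425000 eV

For emission (electron falling to lower state), the photon energy is:
E_photon = E_9 - E_1 = |-4.1992901 - (-340.1425000)|
E_photon = 335.9432 eV

This energy is carried away by the emitted photon.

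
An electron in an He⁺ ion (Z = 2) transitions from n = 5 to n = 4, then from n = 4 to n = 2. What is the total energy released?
11.4288 eV

The energy levels of He⁺ are E_n = -13.6057 × 2² / n² eV.

First transition (5 → 4):
ΔE₁ = |E_4 - E_5|
ΔE₁ = |-3.4014250000 - (-2.1769120000)| = 1.2245130 eV

Second transition (4 → 2):
ΔE₂ = |E_2 - E_4|
ΔE₂ = |-13.6057000000 - (-3.4014250000)| = 10.2042750 eV

Total energy released:
E_total = ΔE₁ + ΔE₂ = 1.2245130 + 10.2042750 = 11.4288 eV

Note: This equals the direct transition 5 → 2: 11.4288 eV ✓
Energy is conserved regardless of the path taken.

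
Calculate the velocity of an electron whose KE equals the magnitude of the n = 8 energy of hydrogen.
2.73462e+05 m/s (or 0.091% of c)

The binding energy at n = 8 for hydrogen is:
E_8 = -13.6057/8² = -0.212589063 eV
|E_8| = 0.212589063 eV

Convert to Joules:
KE = 0.212589063 eV × (1.602177 × 10⁻¹⁹ J/eV) = 3.4060531e-20 J

Using KE = ½mv²:
v = √(2·KE/m_e)
v = √(2 × 3.4060531e-20 J / 9.10938 × 10⁻³¹ kg)
v = 2.73462e+05 m/s

This is approximately 0.091% the speed of light.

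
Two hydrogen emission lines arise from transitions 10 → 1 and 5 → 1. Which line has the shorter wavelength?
10 → 1

Calculate the energy for each transition:

Transition 10 → 1:
ΔE₁ = |E_1 - E_10| = |-13.6057/1² - (-13.6057/10²)|
ΔE₁ = |-13.605700000000 - (-0.136057000000)| = 13.469643000 eV

Transition 5 → 1:
ΔE₂ = |E_1 - E_5| = |-13.6057/1² - (-13.6057/5²)|
ΔE₂ = |-13.605700000000 - (-0.544228000000)| = 13.061472000 eV

Since 13.469643000 eV > 13.061472000 eV, the transition 10 → 1 emits the more energetic photon.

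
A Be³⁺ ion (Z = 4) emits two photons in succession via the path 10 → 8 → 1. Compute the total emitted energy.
215.514288 eV

The energy levels of Be³⁺ are E_n = -13.6057 × 4² / n² eV.

First transition (10 → 8):
ΔE₁ = |E_8 - E_10|
ΔE₁ = |-3.401425000000 - (-2.176912000000)| = 1.224513000 eV

Second transition (8 → 1):
ΔE₂ = |E_1 - E_8|
ΔE₂ = |-217.691200000000 - (-3.401425000000)| = 214.289775000 eV

Total energy released:
E_total = ΔE₁ + ΔE₂ = 1.224513000 + 214.289775000 = 215.514288 eV

Note: This equals the direct transition 10 → 1: 215.514288 eV ✓
Energy is conserved regardless of the path taken.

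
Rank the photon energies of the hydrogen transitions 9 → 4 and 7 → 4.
9 → 4

Calculate the energy for each transition:

Transition 9 → 4:
ΔE₁ = |E_4 - E_9| = |-13.6057/4² - (-13.6057/9²)|
ΔE₁ = |-0.850356250000 - (-0.167971604938)| = 0.682384645 eV

Transition 7 → 4:
ΔE₂ = |E_4 - E_7| = |-13.6057/4² - (-13.6057/7²)|
ΔE₂ = |-0.850356250000 - (-0.277667346939)| = 0.572688903 eV

Since 0.682384645 eV > 0.572688903 eV, the transition 9 → 4 emits the more energetic photon.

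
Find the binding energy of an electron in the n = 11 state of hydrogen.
0.11244 eV

The ionization energy is the energy needed to remove the electron completely (n → ∞).

For hydrogen, E_n = -13.6057 eV / n².

At n = 11: E_11 = -13.6057 / 11² = -0.11244380 eV
At n = ∞: E_∞ = 0 eV

Ionization energy = E_∞ - E_11 = 0 - (-0.11244380) = 0.11244380 eV
Ionization energy ≈ 0.11244 eV

This is also called the binding energy of the electron in state n = 11.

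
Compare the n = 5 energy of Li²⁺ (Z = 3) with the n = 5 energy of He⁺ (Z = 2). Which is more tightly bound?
Li²⁺ at n = 5 (E = -4.898052 eV)

Using E_n = -13.6057 Z² / n² eV:

Li²⁺ (Z = 3) at n = 5:
E = -13.6057 × 3² / 5² = -13.6057 × 9 / 25 = -4.898052000 eV

He⁺ (Z = 2) at n = 5:
E = -13.6057 × 2² / 5² = -13.6057 × 4 / 25 = -2.176912000 eV

Since -4.898052000 eV < -2.176912000 eV,
Li²⁺ at n = 5 is more tightly bound (requires more energy to ionize).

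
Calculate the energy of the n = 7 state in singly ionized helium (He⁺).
-1.1107 eV

For hydrogen-like ions, the energy levels scale with Z²:
E_n = -13.6057 Z² / n² eV

For He⁺ (Z = 2) at n = 7:
E_7 = -13.6057 × 2² / 7²
E_7 = -13.6057 × 4 / 49
E_7 = -54.4228 / 49
E_7 = -1.1107 eV

The energy is 4 times more negative than hydrogen at the same n due to the stronger nuclear charge.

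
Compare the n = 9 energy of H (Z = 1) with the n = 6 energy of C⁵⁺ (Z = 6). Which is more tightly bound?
C⁵⁺ at n = 6 (E = -13.6057 eV)

Using E_n = -13.6057 Z² / n² eV:

H (Z = 1) at n = 9:
E = -13.6057 × 1² / 9² = -13.6057 × 1 / 81 = -0.1679716 eV

C⁵⁺ (Z = 6) at n = 6:
E = -13.6057 × 6² / 6² = -13.6057 × 36 / 36 = -13.6057000 eV

Since -13.6057000 eV < -0.1679716 eV,
C⁵⁺ at n = 6 is more tightly bound (requires more energy to ionize).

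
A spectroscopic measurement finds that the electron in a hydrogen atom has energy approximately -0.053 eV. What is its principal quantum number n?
n = 16

The exact energy levels follow E_n = -13.6057 eV / n².

The measured value (-0.053 eV) is reported to only 2 significant figures, so we must test candidate n values and see which one matches to that precision.

Candidate energies:
  n = 14:  E = -13.6057/14² = -0.069417 eV
  n = 15:  E = -13.6057/15² = -0.060470 eV
  n = 16:  E = -13.6057/16² = -0.053147 eV  ← matches
  n = 17:  E = -13.6057/17² = -0.047079 eV
  n = 18:  E = -13.6057/18² = -0.041993 eV

Checking against the measurement of -0.053 eV (2 sig figs), only n = 16 agrees:
E_16 = -0.053147 eV, which rounds to -0.053 eV ✓

Therefore n = 16.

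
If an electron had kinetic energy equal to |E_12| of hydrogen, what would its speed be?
1.823e+05 m/s (or 0.060811% of c)

The binding energy at n = 12 for hydrogen is:
E_12 = -13.6057/12² = -0.09448403 eV
|E_12| = 0.09448403 eV

Convert to Joules:
KE = 0.09448403 eV × (1.602177 × 10⁻¹⁹ J/eV) = 1.51380e-20 J

Using KE = ½mv²:
v = √(2·KE/m_e)
v = √(2 × 1.51380e-20 J / 9.10938 × 10⁻³¹ kg)
v = 1.823e+05 m/s

This is approximately 0.060811% the speed of light.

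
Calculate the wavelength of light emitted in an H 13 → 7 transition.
6288.48880 nm

First, find the transition energy using E_n = -13.6057 / n² eV:
E_13 = -13.6057 / 13² = -0.08050710059 eV
E_7 = -13.6057 / 7² = -0.27766734694 eV

Photon energy: |ΔE| = |E_7 - E_13| = 0.19716024635 eV

Convert to wavelength using E = hc/λ with hc = 1239.84 eV·nm:
λ = hc/E = 1239.84 eV·nm / 0.19716024635 eV
λ = 6288.48880 nm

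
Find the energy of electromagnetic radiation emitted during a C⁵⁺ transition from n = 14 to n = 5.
17.093202 eV

The energy levels are E_n = -13.6057 Z² eV / n².

Energy at n = 14: E_14 = -13.6057 × 6² / 14² = -2.499006122 eV
Energy at n = 5: E_5 = -13.6057 × 6² / 5² = -19.592208000 eV

For emission (electron falling to lower state), the photon energy is:
E_photon = E_14 - E_5 = |-2.499006122 - (-19.592208000)|
E_photon = 17.093202 eV

This energy is carried away by the emitted photon.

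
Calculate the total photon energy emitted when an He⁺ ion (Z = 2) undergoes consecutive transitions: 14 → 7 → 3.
5.7693 eV

The energy levels of He⁺ are E_n = -13.6057 × 2² / n² eV.

First transition (14 → 7):
ΔE₁ = |E_7 - E_14|
ΔE₁ = |-1.1106693878 - (-0.2776673469)| = 0.8330020 eV

Second transition (7 → 3):
ΔE₂ = |E_3 - E_7|
ΔE₂ = |-6.0469777778 - (-1.1106693878)| = 4.9363084 eV

Total energy released:
E_total = ΔE₁ + ΔE₂ = 0.8330020 + 4.9363084 = 5.7693 eV

Note: This equals the direct transition 14 → 3: 5.7693 eV ✓
Energy is conserved regardless of the path taken.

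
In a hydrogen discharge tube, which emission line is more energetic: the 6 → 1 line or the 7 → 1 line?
7 → 1

Calculate the energy for each transition:

Transition 6 → 1:
ΔE₁ = |E_1 - E_6| = |-13.6057/1² - (-13.6057/6²)|
ΔE₁ = |-13.605700000 - (-0.377936111)| = 13.227764 eV

Transition 7 → 1:
ΔE₂ = |E_1 - E_7| = |-13.6057/1² - (-13.6057/7²)|
ΔE₂ = |-13.605700000 - (-0.277667347)| = 13.328033 eV

Since 13.328033 eV > 13.227764 eV, the transition 7 → 1 emits the more energetic photon.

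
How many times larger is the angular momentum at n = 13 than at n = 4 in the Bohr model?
3.250

In the Bohr model, L_n = nℏ, so the ratio is purely the ratio of quantum numbers:

L_13/L_4 = 13ℏ / 4ℏ = 13/4 = 3.250

The angular momentum scales linearly with n.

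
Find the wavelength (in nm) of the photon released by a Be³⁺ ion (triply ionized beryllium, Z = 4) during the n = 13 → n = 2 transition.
23.3339 nm

First, find the transition energy using E_n = -13.6057 Z² / n² eV:
E_13 = -13.6057 × 4² / 13² = -1.288114 eV
E_2 = -13.6057 × 4² / 2² = -54.422800 eV

Photon energy: |ΔE| = |E_2 - E_13| = 53.134686 eV

Convert to wavelength using E = hc/λ with hc = 1239.84 eV·nm:
λ = hc/E = 1239.84 eV·nm / 53.134686 eV
λ = 23.3339 nm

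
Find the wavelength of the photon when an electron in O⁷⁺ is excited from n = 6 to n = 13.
65.133 nm

First, find the transition energy using E_n = -13.6057 Z² / n² eV:
E_6 = -13.6057 × 8² / 6² = -24.18791 eV
E_13 = -13.6057 × 8² / 13² = -5.15245 eV

Photon energy: |ΔE| = |E_13 - E_6| = 19.03546 eV

Convert to wavelength using E = hc/λ with hc = 1239.84 eV·nm:
λ = hc/E = 1239.84 eV·nm / 19.03546 eV
λ = 65.133 nm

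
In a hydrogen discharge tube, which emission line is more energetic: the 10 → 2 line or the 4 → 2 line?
10 → 2

Calculate the energy for each transition:

Transition 10 → 2:
ΔE₁ = |E_2 - E_10| = |-13.6057/2² - (-13.6057/10²)|
ΔE₁ = |-3.40142500000 - (-0.13605700000)| = 3.26536800 eV

Transition 4 → 2:
ΔE₂ = |E_2 - E_4| = |-13.6057/2² - (-13.6057/4²)|
ΔE₂ = |-3.40142500000 - (-0.85035625000)| = 2.55106875 eV

Since 3.26536800 eV > 2.55106875 eV, the transition 10 → 2 emits the more energetic photon.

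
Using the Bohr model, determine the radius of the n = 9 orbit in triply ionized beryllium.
1.071584 nm (or 10.715839 Å)

The Bohr radius formula is:
r_n = n² a₀ / Z

where a₀ = 0.052917721 nm is the Bohr radius.

For Be³⁺ (Z = 4) at n = 9:
r_9 = 9² × 0.052917721 nm / 4
r_9 = 81 × 0.052917721 nm / 4
r_9 = 4.2863354 nm / 4
r_9 = 1.071584 nm

The electron orbits at approximately 1.071584 nm from the nucleus.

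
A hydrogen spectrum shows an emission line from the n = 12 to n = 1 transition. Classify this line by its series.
Lyman series

The spectral series in hydrogen are named based on the final (lower) energy level:
- Lyman series: n_final = 1 (ultraviolet)
- Balmer series: n_final = 2 (visible/near-UV)
- Paschen series: n_final = 3 (infrared)
- Brackett series: n_final = 4 (infrared)
- Pfund series: n_final = 5 (far infrared)

Since this transition ends at n = 1, it belongs to the Lyman series.

For reference, this 12 → 1 line has photon energy
ΔE = 13.6057 eV × (1/1² - 1/12²) = 13.51121597 eV,
corresponding to wavelength λ = hc/ΔE = 1239.84 eV·nm / 13.51121597 eV = 91.763762 nm in the ultraviolet region.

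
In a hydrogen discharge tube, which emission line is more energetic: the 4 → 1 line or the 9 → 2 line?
4 → 1

Calculate the energy for each transition:

Transition 4 → 1:
ΔE₁ = |E_1 - E_4| = |-13.6057/1² - (-13.6057/4²)|
ΔE₁ = |-13.605700000 - (-0.850356250)| = 12.755344 eV

Transition 9 → 2:
ΔE₂ = |E_2 - E_9| = |-13.6057/2² - (-13.6057/9²)|
ΔE₂ = |-3.401425000 - (-0.167971605)| = 3.233453 eV

Since 12.755344 eV > 3.233453 eV, the transition 4 → 1 emits the more energetic photon.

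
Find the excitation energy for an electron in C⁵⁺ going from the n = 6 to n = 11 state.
9.55772 eV

The energy levels of a hydrogen-like atom are E_n = -13.6057 Z² eV / n².

Energy at n = 6: E_6 = -13.6057 × 6² / 6² = -13.60570000 eV
Energy at n = 11: E_11 = -13.6057 × 6² / 11² = -4.04797686 eV

The excitation energy is the difference:
ΔE = E_11 - E_6
ΔE = -4.04797686 - (-13.60570000)
ΔE = 9.55772 eV

Since this is positive, energy must be absorbed (photon absorption).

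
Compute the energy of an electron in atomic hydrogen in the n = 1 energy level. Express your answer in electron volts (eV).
-13.60570 eV

The energy levels of a hydrogen-like atom are given by:
E_n = -13.6057 eV / n²

For n = 1:
E_1 = -13.6057 eV / 1²
E_1 = -13.6057 eV / 1
E_1 = -13.60570 eV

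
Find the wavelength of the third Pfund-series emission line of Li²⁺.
415.392 nm

The lines of a series are numbered from the longest wavelength (smallest ΔE) outward; the third line is the transition from n = n_f + 3 to n_f.
The Pfund series has all transitions ending at n_f = 5.

For Li²⁺ (Z = 3), the third line (γ-line) is the jump from n = 8 to n = 5:
E_8 = -13.6057 × 3² / 8² = -1.9133016 eV
E_5 = -13.6057 × 3² / 5² = -4.8980520 eV
ΔE = E_8 - E_5 = 2.9847504 eV

λ = hc/E = 1239.84 eV·nm / 2.9847504 eV
λ = 415.392 nm

This is the γ-line of the Pfund series in Li²⁺.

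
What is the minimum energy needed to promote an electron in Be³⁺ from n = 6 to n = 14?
4.9363 eV

The energy levels of a hydrogen-like atom are E_n = -13.6057 Z² eV / n².

Energy at n = 6: E_6 = -13.6057 × 4² / 6² = -6.0469778 eV
Energy at n = 14: E_14 = -13.6057 × 4² / 14² = -1.1106694 eV

The excitation energy is the difference:
ΔE = E_14 - E_6
ΔE = -1.1106694 - (-6.0469778)
ΔE = 4.9363 eV

Since this is positive, energy must be absorbed (photon absorption).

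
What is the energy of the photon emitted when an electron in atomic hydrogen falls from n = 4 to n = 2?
2.55107 eV

The energy levels are E_n = -13.6057 eV / n².

Energy at n = 4: E_4 = -13.6057 / 4² = -0.85035625 eV
Energy at n = 2: E_2 = -13.6057 / 2² = -3.40142500 eV

For emission (electron falling to lower state), the photon energy is:
E_photon = E_4 - E_2 = |-0.85035625 - (-3.40142500)|
E_photon = 2.55107 eV

This energy is carried away by the emitted photon.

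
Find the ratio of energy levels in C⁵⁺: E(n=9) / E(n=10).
1.2346

Using E_n = -13.6057 Z² / n² eV with Z = 6:

E_9 = -13.6057 × 6² / 9² = -489.8052 / 81 = -6.0469777778 eV
E_10 = -13.6057 × 6² / 10² = -489.8052 / 100 = -4.8980520000 eV

The ratio is:
E_9/E_10 = (-6.0469777778) / (-4.8980520000)
E_9/E_10 = (-489.8052/81) / (-489.8052/100)
E_9/E_10 = 100/81
E_9/E_10 = 1.2346
(Note: the Z² factors cancel in the ratio.)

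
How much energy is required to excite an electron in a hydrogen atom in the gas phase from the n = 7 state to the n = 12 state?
0.1832 eV

The energy levels of a hydrogen-like atom are E_n = -13.6057 eV / n².

Energy at n = 7: E_7 = -13.6057 / 7² = -0.2776673 eV
Energy at n = 12: E_12 = -13.6057 / 12² = -0.0944840 eV

The excitation energy is the difference:
ΔE = E_12 - E_7
ΔE = -0.0944840 - (-0.2776673)
ΔE = 0.1832 eV

Since this is positive, energy must be absorbed (photon absorption).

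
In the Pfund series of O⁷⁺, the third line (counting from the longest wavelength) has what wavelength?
58.414 nm

The lines of a series are numbered from the longest wavelength (smallest ΔE) outward; the third line is the transition from n = n_f + 3 to n_f.
The Pfund series has all transitions ending at n_f = 5.

For O⁷⁺ (Z = 8), the third line (γ-line) is the jump from n = 8 to n = 5:
E_8 = -13.6057 × 8² / 8² = -13.60570 eV
E_5 = -13.6057 × 8² / 5² = -34.83059 eV
ΔE = E_8 - E_5 = 21.22489 eV

λ = hc/E = 1239.84 eV·nm / 21.22489 eV
λ = 58.414 nm

This is the γ-line of the Pfund series in O⁷⁺.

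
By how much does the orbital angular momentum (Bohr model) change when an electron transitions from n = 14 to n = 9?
5.273e-34 J·s (or 5ℏ)

In the Bohr model, L_n = nℏ where ℏ = 1.05457e-34 J·s.

L_14 = 14ℏ = 1.47640e-33 J·s
L_9 = 9ℏ = 9.49113e-34 J·s

ΔL = L_14 - L_9 = (14 - 9)ℏ = 5ℏ
ΔL = 5 × 1.05457e-34 J·s = 5.273e-34 J·s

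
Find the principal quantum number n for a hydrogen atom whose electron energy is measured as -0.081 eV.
n = 13

The exact energy levels follow E_n = -13.6057 eV / n².

The measured value (-0.081 eV) is reported to only 2 significant figures, so we must test candidate n values and see which one matches to that precision.

Candidate energies:
  n = 11:  E = -13.6057/11² = -0.11244 eV
  n = 12:  E = -13.6057/12² = -0.09448 eV
  n = 13:  E = -13.6057/13² = -0.08051 eV  ← matches
  n = 14:  E = -13.6057/14² = -0.06942 eV
  n = 15:  E = -13.6057/15² = -0.06047 eV

Checking against the measurement of -0.081 eV (2 sig figs), only n = 13 agrees:
E_13 = -0.08051 eV, which rounds to -0.081 eV ✓

Therefore n = 13.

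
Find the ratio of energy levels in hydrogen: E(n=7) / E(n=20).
8.16

Using E_n = -13.6057 Z² / n² eV with Z = 1:

E_7 = -13.6057 / 7² = -13.6057 / 49 = -0.27766735 eV
E_20 = -13.6057 / 20² = -13.6057 / 400 = -0.03401425 eV

The ratio is:
E_7/E_20 = (-0.27766735) / (-0.03401425)
E_7/E_20 = (-13.6057/49) / (-13.6057/400)
E_7/E_20 = 400/49
E_7/E_20 = 8.16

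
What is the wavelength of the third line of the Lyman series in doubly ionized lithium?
10.8002 nm

The lines of a series are numbered from the longest wavelength (smallest ΔE) outward; the third line is the transition from n = n_f + 3 to n_f.
The Lyman series has all transitions ending at n_f = 1.

For Li²⁺ (Z = 3), the third line (γ-line) is the jump from n = 4 to n = 1:
E_4 = -13.6057 × 3² / 4² = -7.653206 eV
E_1 = -13.6057 × 3² / 1² = -122.451300 eV
ΔE = E_4 - E_1 = 114.798094 eV

λ = hc/E = 1239.84 eV·nm / 114.798094 eV
λ = 10.8002 nm

This is the γ-line of the Lyman series in Li²⁺.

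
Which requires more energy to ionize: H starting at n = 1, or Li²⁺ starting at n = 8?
H at n = 1 (E = -13.61 eV)

Using E_n = -13.6057 Z² / n² eV:

H (Z = 1) at n = 1:
E = -13.6057 × 1² / 1² = -13.6057 × 1 / 1 = -13.60570 eV

Li²⁺ (Z = 3) at n = 8:
E = -13.6057 × 3² / 8² = -13.6057 × 9 / 64 = -1.91330 eV

Since -13.60570 eV < -1.91330 eV,
H at n = 1 is more tightly bound (requires more energy to ionize).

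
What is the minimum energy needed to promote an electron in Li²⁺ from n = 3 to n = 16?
13.12737 eV

The energy levels of a hydrogen-like atom are E_n = -13.6057 Z² eV / n².

Energy at n = 3: E_3 = -13.6057 × 3² / 3² = -13.60570000 eV
Energy at n = 16: E_16 = -13.6057 × 3² / 16² = -0.47832539 eV

The excitation energy is the difference:
ΔE = E_16 - E_3
ΔE = -0.47832539 - (-13.60570000)
ΔE = 13.12737 eV

Since this is positive, energy must be absorbed (photon absorption).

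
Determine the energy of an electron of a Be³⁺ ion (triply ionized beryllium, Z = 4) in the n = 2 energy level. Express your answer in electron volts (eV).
-54.42 eV

The energy levels of a hydrogen-like atom are given by:
E_n = -13.6057 Z² / n² eV  (with Z = 4 for Be³⁺)

For n = 2:
E_2 = -13.6057 × 4² / 2²
E_2 = -13.6057 × 16 / 4
E_2 = -54.42 eV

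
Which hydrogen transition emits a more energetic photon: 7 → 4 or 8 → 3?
8 → 3

Calculate the energy for each transition:

Transition 7 → 4:
ΔE₁ = |E_4 - E_7| = |-13.6057/4² - (-13.6057/7²)|
ΔE₁ = |-0.850356250 - (-0.277667347)| = 0.572689 eV

Transition 8 → 3:
ΔE₂ = |E_3 - E_8| = |-13.6057/3² - (-13.6057/8²)|
ΔE₂ = |-1.511744444 - (-0.212589063)| = 1.299155 eV

Since 1.299155 eV > 0.572689 eV, the transition 8 → 3 emits the more energetic photon.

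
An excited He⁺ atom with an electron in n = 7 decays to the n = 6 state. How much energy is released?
0.401075 eV

The energy levels are E_n = -13.6057 Z² eV / n².

Energy at n = 7: E_7 = -13.6057 × 2² / 7² = -1.110669388 eV
Energy at n = 6: E_6 = -13.6057 × 2² / 6² = -1.511744444 eV

For emission (electron falling to lower state), the photon energy is:
E_photon = E_7 - E_6 = |-1.110669388 - (-1.511744444)|
E_photon = 0.401075 eV

This energy is carried away by the emitted photon.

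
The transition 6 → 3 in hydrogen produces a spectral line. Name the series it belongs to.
Paschen series

The spectral series in hydrogen are named based on the final (lower) energy level:
- Lyman series: n_final = 1 (ultraviolet)
- Balmer series: n_final = 2 (visible/near-UV)
- Paschen series: n_final = 3 (infrared)
- Brackett series: n_final = 4 (infrared)
- Pfund series: n_final = 5 (far infrared)

Since this transition ends at n = 3, it belongs to the Paschen series.

For reference, this 6 → 3 line has photon energy
ΔE = 13.6057 eV × (1/3² - 1/6²) = 1.1338083 eV,
corresponding to wavelength λ = hc/ΔE = 1239.84 eV·nm / 1.1338083 eV = 1093.52 nm in the infrared region.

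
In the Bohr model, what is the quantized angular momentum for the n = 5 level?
5.2729e-34 J·s (or 5ℏ)

In the Bohr model, angular momentum is quantized:
L = nℏ

where ℏ = h/(2π) = 1.054572e-34 J·s

For n = 5:
L = 5 × 1.054572e-34 J·s
L = 5.2729e-34 J·s

This can also be written as L = 5ℏ.
The angular momentum is an integer multiple of the reduced Planck constant.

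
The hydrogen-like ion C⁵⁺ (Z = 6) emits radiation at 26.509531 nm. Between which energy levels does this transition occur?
n = 8 → n = 3

First, find the photon energy from the wavelength (hc = 1239.84 eV·nm):
E = hc/λ = 1239.84 eV·nm / 26.509531 nm = 46.769594 eV

The energy levels of C⁵⁺ satisfy E_n = -13.6057 × 6² / n² eV, so an emission n_i → n_f releases
ΔE = 13.6057 × 6² × (1/n_f² − 1/n_i²) eV.

Setting ΔE equal to the photon energy:
1/n_f² − 1/n_i² = 46.769594 / (13.6057 × 6²) = 0.095486112

Since 1/n_i² must be positive, we need 1/n_f² > 0.095486112, i.e. n_f ≤ 3. For each allowed n_f, solve n_i = (1/n_f² − 0.095486112)^(−1/2) and check whether it is a whole number:
  n_f = 1: 1/n_i² = 1.000000000 − 0.095486112 = 0.904513888 → n_i = 1.051  (not an integer) ✗
  n_f = 2: 1/n_i² = 0.250000000 − 0.095486112 = 0.154513888 → n_i = 2.544  (not an integer) ✗
  n_f = 3: 1/n_i² = 0.111111111 − 0.095486112 = 0.015624999 → n_i = 8.000  → integer, n_i = 8 ✓

Only n_f = 3 gives an integer upper level, n_i = 8.

The transition is from n = 8 to n = 3 (emission).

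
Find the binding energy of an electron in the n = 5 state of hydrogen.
0.544 eV

The ionization energy is the energy needed to remove the electron completely (n → ∞).

For hydrogen, E_n = -13.6057 eV / n².

At n = 5: E_5 = -13.6057 / 5² = -0.544228 eV
At n = ∞: E_∞ = 0 eV

Ionization energy = E_∞ - E_5 = 0 - (-0.544228) = 0.544228 eV
Ionization energy ≈ 0.544 eV

This is also called the binding energy of the electron in state n = 5.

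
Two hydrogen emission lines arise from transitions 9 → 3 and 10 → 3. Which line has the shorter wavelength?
10 → 3

Calculate the energy for each transition:

Transition 9 → 3:
ΔE₁ = |E_3 - E_9| = |-13.6057/3² - (-13.6057/9²)|
ΔE₁ = |-1.511744444444 - (-0.167971604938)| = 1.343772840 eV

Transition 10 → 3:
ΔE₂ = |E_3 - E_10| = |-13.6057/3² - (-13.6057/10²)|
ΔE₂ = |-1.511744444444 - (-0.136057000000)| = 1.375687444 eV

Since 1.375687444 eV > 1.343772840 eV, the transition 10 → 3 emits the more energetic photon.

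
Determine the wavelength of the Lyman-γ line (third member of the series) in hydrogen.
97.20161 nm

The lines of a series are numbered from the longest wavelength (smallest ΔE) outward; the third line is the transition from n = n_f + 3 to n_f.
The Lyman series has all transitions ending at n_f = 1.

For H, the third line (γ-line) is the jump from n = 4 to n = 1:
E_4 = -13.6057 / 4² = -0.8503563 eV
E_1 = -13.6057 / 1² = -13.6057000 eV
ΔE = E_4 - E_1 = 12.7553437 eV

λ = hc/E = 1239.84 eV·nm / 12.7553437 eV
λ = 97.20161 nm

This is the γ-line of the Lyman series in H.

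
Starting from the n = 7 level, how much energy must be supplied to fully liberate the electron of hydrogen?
0.27767 eV

The ionization energy is the energy needed to remove the electron completely (n → ∞).

For hydrogen, E_n = -13.6057 eV / n².

At n = 7: E_7 = -13.6057 / 7² = -0.27766735 eV
At n = ∞: E_∞ = 0 eV

Ionization energy = E_∞ - E_7 = 0 - (-0.27766735) = 0.27766735 eV
Ionization energy ≈ 0.27767 eV

This is also called the binding energy of the electron in state n = 7.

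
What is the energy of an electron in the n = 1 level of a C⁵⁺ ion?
-489.80520 eV

For hydrogen-like ions, the energy levels scale with Z²:
E_n = -13.6057 Z² / n² eV

For C⁵⁺ (Z = 6) at n = 1:
E_1 = -13.6057 × 6² / 1²
E_1 = -13.6057 × 36 / 1
E_1 = -489.8052 / 1
E_1 = -489.80520 eV

The energy is 36 times more negative than hydrogen at the same n due to the stronger nuclear charge.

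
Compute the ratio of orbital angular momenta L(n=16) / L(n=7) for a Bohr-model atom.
2.285714

In the Bohr model, L_n = nℏ, so the ratio is purely the ratio of quantum numbers:

L_16/L_7 = 16ℏ / 7ℏ = 16/7 = 2.285714

The angular momentum scales linearly with n.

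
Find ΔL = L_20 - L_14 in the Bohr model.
6.32743e-34 J·s (or 6ℏ)

In the Bohr model, L_n = nℏ where ℏ = 1.0545718e-34 J·s.

L_20 = 20ℏ = 2.1091436e-33 J·s
L_14 = 14ℏ = 1.4764005e-33 J·s

ΔL = L_20 - L_14 = (20 - 14)ℏ = 6ℏ
ΔL = 6 × 1.0545718e-34 J·s = 6.32743e-34 J·s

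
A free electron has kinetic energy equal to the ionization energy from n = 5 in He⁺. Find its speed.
8.7508e+05 m/s (or 0.292% of c)

The binding energy at n = 5 for He⁺ is:
E_5 = -13.6057 × 2²/5² = -2.1769120 eV
|E_5| = 2.1769120 eV

Convert to Joules:
KE = 2.1769120 eV × (1.602177 × 10⁻¹⁹ J/eV) = 3.487798e-19 J

Using KE = ½mv²:
v = √(2·KE/m_e)
v = √(2 × 3.487798e-19 J / 9.10938 × 10⁻³¹ kg)
v = 8.7508e+05 m/s

This is approximately 0.292% the speed of light.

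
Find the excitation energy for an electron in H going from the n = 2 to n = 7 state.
3.12 eV

The energy levels of a hydrogen-like atom are E_n = -13.6057 eV / n².

Energy at n = 2: E_2 = -13.6057 / 2² = -3.40143 eV
Energy at n = 7: E_7 = -13.6057 / 7² = -0.27767 eV

The excitation energy is the difference:
ΔE = E_7 - E_2
ΔE = -0.27767 - (-3.40143)
ΔE = 3.12 eV

Since this is positive, energy must be absorbed (photon absorption).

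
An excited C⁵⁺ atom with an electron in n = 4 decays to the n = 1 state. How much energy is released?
459.192375 eV

The energy levels are E_n = -13.6057 Z² eV / n².

Energy at n = 4: E_4 = -13.6057 × 6² / 4² = -30.612825000 eV
Energy at n = 1: E_1 = -13.6057 × 6² / 1² = -489.805200000 eV

For emission (electron falling to lower state), the photon energy is:
E_photon = E_4 - E_1 = |-30.612825000 - (-489.805200000)|
E_photon = 459.192375 eV

This energy is carried away by the emitted photon.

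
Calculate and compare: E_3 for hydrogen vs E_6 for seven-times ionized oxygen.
O⁷⁺ at n = 6 (E = -24.18791 eV)

Using E_n = -13.6057 Z² / n² eV:

H (Z = 1) at n = 3:
E = -13.6057 × 1² / 3² = -13.6057 × 1 / 9 = -1.51174444 eV

O⁷⁺ (Z = 8) at n = 6:
E = -13.6057 × 8² / 6² = -13.6057 × 64 / 36 = -24.18791111 eV

Since -24.18791111 eV < -1.51174444 eV,
O⁷⁺ at n = 6 is more tightly bound (requires more energy to ionize).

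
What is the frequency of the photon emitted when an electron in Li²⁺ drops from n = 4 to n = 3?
1.4393e+15 Hz

First, find the transition energy:
E_4 = -13.6057 × 3² / 4² = -7.6532063 eV
E_3 = -13.6057 × 3² / 3² = -13.6057000 eV
|ΔE| = |E_3 - E_4| = 5.9524937 eV

Convert to Joules: E = 5.9524937 eV × (1.602177 × 10⁻¹⁹ J/eV) = 9.536948e-19 J

Using E = hf:
f = E/h = 9.536948e-19 J / (6.62607 × 10⁻³⁴ J·s)
f = 1.4393e+15 Hz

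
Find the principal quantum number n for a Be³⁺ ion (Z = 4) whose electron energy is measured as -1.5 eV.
n = 12

The exact energy levels follow E_n = -13.6057 Z² / n² eV with Z = 4.

The measured value (-1.5 eV) is reported to only 2 significant figures, so we must test candidate n values and see which one matches to that precision.

Candidate energies:
  n = 10:  E = -13.6057 × 4² / 10² = -2.17691 eV
  n = 11:  E = -13.6057 × 4² / 11² = -1.79910 eV
  n = 12:  E = -13.6057 × 4² / 12² = -1.51174 eV  ← matches
  n = 13:  E = -13.6057 × 4² / 13² = -1.28811 eV
  n = 14:  E = -13.6057 × 4² / 14² = -1.11067 eV

Checking against the measurement of -1.5 eV (2 sig figs), only n = 12 agrees:
E_12 = -1.51174 eV, which rounds to -1.5 eV ✓

Therefore n = 12.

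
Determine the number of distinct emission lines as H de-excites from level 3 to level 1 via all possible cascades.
3

The electron can occupy levels n = 1, 2, ..., 3 during de-excitation — that is m = 3 - 1 + 1 = 3 distinct levels.

The number of distinct spectral lines equals the number of ways to choose 2 of these m levels (each pair gives one possible emission transition):

Number of lines = m(m-1)/2 = 3×2/2 = 3

These correspond to all possible transitions between the 3 levels:
3 → 2, 3 → 1, 2 → 1

Each transition produces a photon with a unique energy (and thus wavelength). This count does not depend on Z.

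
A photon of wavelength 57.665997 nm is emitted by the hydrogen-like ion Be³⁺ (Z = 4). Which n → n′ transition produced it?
n = 9 → n = 3

First, find the photon energy from the wavelength (hc = 1239.84 eV·nm):
E = hc/λ = 1239.84 eV·nm / 57.665997 nm = 21.500365 eV

The energy levels of Be³⁺ satisfy E_n = -13.6057 × 4² / n² eV, so an emission n_i → n_f releases
ΔE = 13.6057 × 4² × (1/n_f² − 1/n_i²) eV.

Setting ΔE equal to the photon energy:
1/n_f² − 1/n_i² = 21.500365 / (13.6057 × 4²) = 0.098765430

Since 1/n_i² must be positive, we need 1/n_f² > 0.098765430, i.e. n_f ≤ 3. For each allowed n_f, solve n_i = (1/n_f² − 0.098765430)^(−1/2) and check whether it is a whole number:
  n_f = 1: 1/n_i² = 1.000000000 − 0.098765430 = 0.901234570 → n_i = 1.053  (not an integer) ✗
  n_f = 2: 1/n_i² = 0.250000000 − 0.098765430 = 0.151234570 → n_i = 2.571  (not an integer) ✗
  n_f = 3: 1/n_i² = 0.111111111 − 0.098765430 = 0.012345681 → n_i = 9.000  → integer, n_i = 9 ✓

Only n_f = 3 gives an integer upper level, n_i = 9.

The transition is from n = 9 to n = 3 (emission).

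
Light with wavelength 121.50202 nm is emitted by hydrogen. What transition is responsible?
n = 2 → n = 1

First, find the photon energy from the wavelength (hc = 1239.84 eV·nm):
E = hc/λ = 1239.84 eV·nm / 121.50202 nm = 10.204275 eV

The energy levels of hydrogen satisfy E_n = -13.6057 / n² eV, so an emission n_i → n_f releases
ΔE = 13.6057 × (1/n_f² − 1/n_i²) eV.

Setting ΔE equal to the photon energy:
1/n_f² − 1/n_i² = 10.204275 / 13.6057 = 0.75000000

Since 1/n_i² must be positive, we need 1/n_f² > 0.75000000, i.e. n_f ≤ 1. For each allowed n_f, solve n_i = (1/n_f² − 0.75000000)^(−1/2) and check whether it is a whole number:
  n_f = 1: 1/n_i² = 1.00000000 − 0.75000000 = 0.25000000 → n_i = 2.000  → integer, n_i = 2 ✓

Only n_f = 1 gives an integer upper level, n_i = 2.

The transition is from n = 2 to n = 1 (emission).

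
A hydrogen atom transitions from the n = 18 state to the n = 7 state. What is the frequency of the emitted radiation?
5.70e+13 Hz

First, find the transition energy:
E_18 = -13.6057 / 18² = -0.041993 eV
E_7 = -13.6057 / 7² = -0.277667 eV
|ΔE| = |E_7 - E_18| = 0.235674 eV

Convert to Joules: E = 0.235674 eV × (1.602177 × 10⁻¹⁹ J/eV) = 3.7759e-20 J

Using E = hf:
f = E/h = 3.7759e-20 J / (6.62607 × 10⁻³⁴ J·s)
f = 5.70e+13 Hz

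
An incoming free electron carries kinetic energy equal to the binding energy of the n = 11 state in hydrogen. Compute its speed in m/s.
1.99e+05 m/s (or 0.06634% of c)

The binding energy at n = 11 for hydrogen is:
E_11 = -13.6057/11² = -0.1124438 eV
|E_11| = 0.1124438 eV

Convert to Joules:
KE = 0.1124438 eV × (1.602177 × 10⁻¹⁹ J/eV) = 1.8015e-20 J

Using KE = ½mv²:
v = √(2·KE/m_e)
v = √(2 × 1.8015e-20 J / 9.10938 × 10⁻³¹ kg)
v = 1.99e+05 m/s

This is approximately 0.06634% the speed of light.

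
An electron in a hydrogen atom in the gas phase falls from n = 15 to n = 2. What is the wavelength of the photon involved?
371.10 nm

First, find the transition energy using E_n = -13.6057 / n² eV:
E_15 = -13.6057 / 15² = -0.060470 eV
E_2 = -13.6057 / 2² = -3.401425 eV

Photon energy: |ΔE| = |E_2 - E_15| = 3.340955 eV

Convert to wavelength using E = hc/λ with hc = 1239.84 eV·nm:
λ = hc/E = 1239.84 eV·nm / 3.340955 eV
λ = 371.10 nm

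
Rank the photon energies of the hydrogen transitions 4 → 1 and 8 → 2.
4 → 1

Calculate the energy for each transition:

Transition 4 → 1:
ΔE₁ = |E_1 - E_4| = |-13.6057/1² - (-13.6057/4²)|
ΔE₁ = |-13.605700000 - (-0.850356250)| = 12.755344 eV

Transition 8 → 2:
ΔE₂ = |E_2 - E_8| = |-13.6057/2² - (-13.6057/8²)|
ΔE₂ = |-3.401425000 - (-0.212589063)| = 3.188836 eV

Since 12.755344 eV > 3.188836 eV, the transition 4 → 1 emits the more energetic photon.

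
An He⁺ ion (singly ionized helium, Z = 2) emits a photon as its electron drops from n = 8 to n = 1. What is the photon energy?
53.572444 eV

The energy levels are E_n = -13.6057 Z² eV / n².

Energy at n = 8: E_8 = -13.6057 × 2² / 8² = -0.850356250 eV
Energy at n = 1: E_1 = -13.6057 × 2² / 1² = -54.422800000 eV

For emission (electron falling to lower state), the photon energy is:
E_photon = E_8 - E_1 = |-0.850356250 - (-54.422800000)|
E_photon = 53.572444 eV

This energy is carried away by the emitted photon.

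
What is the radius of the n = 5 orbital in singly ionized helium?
0.661472 nm (or 6.614715 Å)

The Bohr radius formula is:
r_n = n² a₀ / Z

where a₀ = 0.052917721 nm is the Bohr radius.

For He⁺ (Z = 2) at n = 5:
r_5 = 5² × 0.052917721 nm / 2
r_5 = 25 × 0.052917721 nm / 2
r_5 = 1.3229430 nm / 2
r_5 = 0.661472 nm

The electron orbits at approximately 0.661472 nm from the nucleus.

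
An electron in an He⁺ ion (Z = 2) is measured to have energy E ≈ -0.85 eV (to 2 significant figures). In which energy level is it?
n = 8

The exact energy levels follow E_n = -13.6057 Z² / n² eV with Z = 2.

The measured value (-0.85 eV) is reported to only 2 significant figures, so we must test candidate n values and see which one matches to that precision.

Candidate energies:
  n = 6:  E = -13.6057 × 2² / 6² = -1.51174 eV
  n = 7:  E = -13.6057 × 2² / 7² = -1.11067 eV
  n = 8:  E = -13.6057 × 2² / 8² = -0.85036 eV  ← matches
  n = 9:  E = -13.6057 × 2² / 9² = -0.67189 eV
  n = 10:  E = -13.6057 × 2² / 10² = -0.54423 eV

Checking against the measurement of -0.85 eV (2 sig figs), only n = 8 agrees:
E_8 = -0.85036 eV, which rounds to -0.85 eV ✓

Therefore n = 8.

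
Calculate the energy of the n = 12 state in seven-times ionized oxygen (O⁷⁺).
-6.05 eV

For hydrogen-like ions, the energy levels scale with Z²:
E_n = -13.6057 Z² / n² eV

For O⁷⁺ (Z = 8) at n = 12:
E_12 = -13.6057 × 8² / 12²
E_12 = -13.6057 × 64 / 144
E_12 = -870.7648 / 144
E_12 = -6.05 eV

The energy is 64 times more negative than hydrogen at the same n due to the stronger nuclear charge.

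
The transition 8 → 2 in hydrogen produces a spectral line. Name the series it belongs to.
Balmer series

The spectral series in hydrogen are named based on the final (lower) energy level:
- Lyman series: n_final = 1 (ultraviolet)
- Balmer series: n_final = 2 (visible/near-UV)
- Paschen series: n_final = 3 (infrared)
- Brackett series: n_final = 4 (infrared)
- Pfund series: n_final = 5 (far infrared)

Since this transition ends at n = 2, it belongs to the Balmer series.

For reference, this 8 → 2 line has photon energy
ΔE = 13.6057 eV × (1/2² - 1/8²) = 3.1888359375 eV,
corresponding to wavelength λ = hc/ΔE = 1239.84 eV·nm / 3.1888359375 eV = 388.806456 nm in the visible/near-UV region.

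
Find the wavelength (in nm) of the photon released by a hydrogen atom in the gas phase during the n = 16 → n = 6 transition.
3817.37 nm

First, find the transition energy using E_n = -13.6057 / n² eV:
E_16 = -13.6057 / 16² = -0.05314727 eV
E_6 = -13.6057 / 6² = -0.37793611 eV

Photon energy: |ΔE| = |E_6 - E_16| = 0.32478884 eV

Convert to wavelength using E = hc/λ with hc = 1239.84 eV·nm:
λ = hc/E = 1239.84 eV·nm / 0.32478884 eV
λ = 3817.37 nm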